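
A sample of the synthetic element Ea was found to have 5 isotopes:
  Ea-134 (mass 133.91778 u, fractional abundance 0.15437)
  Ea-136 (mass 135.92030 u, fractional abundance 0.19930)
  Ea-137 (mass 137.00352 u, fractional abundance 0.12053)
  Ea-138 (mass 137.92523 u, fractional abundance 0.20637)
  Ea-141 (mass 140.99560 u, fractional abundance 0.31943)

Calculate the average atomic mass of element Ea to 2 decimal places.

Weight each isotope mass by its fractional abundance: 0.15437 × 133.91778 + 0.19930 × 135.92030 + 0.12053 × 137.00352 + 0.20637 × 137.92523 + 0.31943 × 140.99560
= 20.672888 + 27.088916 + 16.513034 + 28.463630 + 45.038225 = 137.776693 u

137.78 u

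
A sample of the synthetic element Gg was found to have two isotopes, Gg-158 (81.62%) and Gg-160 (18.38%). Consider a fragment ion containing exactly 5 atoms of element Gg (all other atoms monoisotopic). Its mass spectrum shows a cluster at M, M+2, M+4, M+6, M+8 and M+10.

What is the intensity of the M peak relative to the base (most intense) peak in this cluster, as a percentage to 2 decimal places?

Binomial terms of (0.8162 + 0.1838)^5: M 0.3622, M+2 0.4079, M+4 0.1837, M+6 0.0414, M+8 0.0047, M+10 0.0002 → M+2 is the base peak.
P(M+2) = C(5,1) × 0.8162^4 × 0.1838^1 = 5 × 0.44379904 × 0.1838 = 0.407851 (base)
P(M) = C(5,0) × 0.8162^5 × 0.1838^0 = 1 × 0.36222878 × 1.0000 = 0.362229
Relative intensity = 0.362229 / 0.407851 × 100 = 88.81

88.81%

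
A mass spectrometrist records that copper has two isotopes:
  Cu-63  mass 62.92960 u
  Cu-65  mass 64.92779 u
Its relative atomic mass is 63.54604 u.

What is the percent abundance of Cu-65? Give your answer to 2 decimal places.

30.85%

Writing the weighted mean with unknown fraction x of Cu-63:
62.92960·x + 64.92779·(1 − x) = 63.54604
(62.92960 − 64.92779)·x = 63.54604 − 64.92779
x = -1.38175 / -1.99819 = 0.69150 → 69.15% Cu-63, 30.85% Cu-65.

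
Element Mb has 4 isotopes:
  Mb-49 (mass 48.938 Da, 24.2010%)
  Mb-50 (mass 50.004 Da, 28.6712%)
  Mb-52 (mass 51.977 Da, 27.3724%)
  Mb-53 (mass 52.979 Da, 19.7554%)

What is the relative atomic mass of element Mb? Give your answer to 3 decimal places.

Weight each isotope mass by its fractional abundance: 0.242010 × 48.938 + 0.286712 × 50.004 + 0.273724 × 51.977 + 0.197554 × 52.979
= 11.8435 + 14.3367 + 14.2274 + 10.4662 = 50.8738 Da

50.874 Da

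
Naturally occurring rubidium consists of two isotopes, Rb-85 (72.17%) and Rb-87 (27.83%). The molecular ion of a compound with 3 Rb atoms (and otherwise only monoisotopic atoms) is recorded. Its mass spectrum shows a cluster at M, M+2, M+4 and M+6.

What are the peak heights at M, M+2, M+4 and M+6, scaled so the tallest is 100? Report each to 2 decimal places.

86.44 : 100.00 : 38.56 : 4.96

The 3 Rb atoms are independent, so intensities follow the terms of (0.7217 + 0.2783)^3.
P(M) = 0.7217^3 = 0.375898
P(M+2) = 3 × 0.7217^2 × 0.2783^1 = 0.434858
P(M+4) = 3 × 0.7217^1 × 0.2783^2 = 0.167689
P(M+6) = 0.2783^3 = 0.021555
The M+2 peak is largest (0.434858); scaling to 100 gives 86.44 : 100.00 : 38.56 : 4.96.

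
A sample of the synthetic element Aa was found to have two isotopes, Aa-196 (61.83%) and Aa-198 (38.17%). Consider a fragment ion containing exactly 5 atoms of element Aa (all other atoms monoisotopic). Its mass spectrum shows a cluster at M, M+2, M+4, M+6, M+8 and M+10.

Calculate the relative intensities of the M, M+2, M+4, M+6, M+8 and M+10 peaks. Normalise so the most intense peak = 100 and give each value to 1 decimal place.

Each Aa atom is independently Aa-196 (p = 0.6183) or Aa-198 (q = 0.3817); the cluster is the binomial expansion (p + q)^5.
P(M) = 0.6183^5 = 0.090364
P(M+2) = 5 × 0.6183^4 × 0.3817^1 = 0.278926
P(M+4) = 10 × 0.6183^3 × 0.3817^2 = 0.344383
P(M+6) = 10 × 0.6183^2 × 0.3817^3 = 0.212601
P(M+8) = 5 × 0.6183^1 × 0.3817^4 = 0.065623
P(M+10) = 0.3817^5 = 0.008102
The M+4 peak is largest (0.344383); scaling to 100 gives 26.2 : 81.0 : 100.0 : 61.7 : 19.1 : 2.4.

26.2 : 81.0 : 100.0 : 61.7 : 19.1 : 2.4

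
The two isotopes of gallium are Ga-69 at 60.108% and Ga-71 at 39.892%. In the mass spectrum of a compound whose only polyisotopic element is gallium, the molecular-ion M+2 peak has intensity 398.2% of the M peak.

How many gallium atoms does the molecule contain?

For n independent Ga atoms, I(M+2)/I(M) = n · (abundance Ga-71) / (abundance Ga-69) = n · 0.39892/0.60108.
n = 3.982 × 0.60108/0.39892 = 6.00 ≈ 6

6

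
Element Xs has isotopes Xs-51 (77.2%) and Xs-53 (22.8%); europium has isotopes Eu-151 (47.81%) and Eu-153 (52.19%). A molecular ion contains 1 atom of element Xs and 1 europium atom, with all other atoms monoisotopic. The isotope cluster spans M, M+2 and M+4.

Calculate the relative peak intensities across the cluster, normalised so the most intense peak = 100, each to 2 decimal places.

72.10 : 100.00 : 23.24

Element Xs pattern (n=1): 0.7720 : 0.2280
Europium pattern (n=1): 0.4781 : 0.5219
Convolve the two distributions (both contribute in 2-u steps):
  M: 0.7720×0.4781 = 0.369093
  M+2: 0.7720×0.5219 + 0.2280×0.4781 = 0.511914
  M+4: 0.2280×0.5219 = 0.118993
Scale to base peak (0.511914) = 100: 72.10 : 100.00 : 23.24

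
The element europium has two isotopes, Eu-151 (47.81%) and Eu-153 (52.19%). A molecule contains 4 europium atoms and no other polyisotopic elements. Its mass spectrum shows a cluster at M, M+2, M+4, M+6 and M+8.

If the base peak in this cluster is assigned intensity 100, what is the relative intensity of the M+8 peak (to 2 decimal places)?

(0.4781 + 0.5219)^4 gives M 0.0522, M+2 0.2281, M+4 0.3736, M+6 0.2719, M+8 0.0742; the largest is M+4.
P(M+4) = C(4,2) × 0.4781^2 × 0.5219^2 = 6 × 0.22857961 × 0.27237961 = 0.373563 (base)
P(M+8) = C(4,4) × 0.4781^0 × 0.5219^4 = 1 × 1.0000 × 0.07419065 = 0.074191
Relative intensity = 0.074191 / 0.373563 × 100 = 19.86

19.86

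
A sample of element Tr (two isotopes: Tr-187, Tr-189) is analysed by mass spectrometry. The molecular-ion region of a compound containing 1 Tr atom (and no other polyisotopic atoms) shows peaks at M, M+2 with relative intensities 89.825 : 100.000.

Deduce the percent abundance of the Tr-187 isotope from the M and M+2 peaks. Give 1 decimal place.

If p is the fraction of Tr that is Tr-187, then I(M+2)/I(M) = [C(1,1)·p^0·(1−p)] / p^1 = 1·(1−p)/p = 100.000/89.825 = 1.1133
(1−p)/p = 1.1133/1 = 1.1133  ⇒  p = 1/(1 + 1.1133) = 0.4732
Tr-187: 47.3%, Tr-189: 52.7%.

47.3%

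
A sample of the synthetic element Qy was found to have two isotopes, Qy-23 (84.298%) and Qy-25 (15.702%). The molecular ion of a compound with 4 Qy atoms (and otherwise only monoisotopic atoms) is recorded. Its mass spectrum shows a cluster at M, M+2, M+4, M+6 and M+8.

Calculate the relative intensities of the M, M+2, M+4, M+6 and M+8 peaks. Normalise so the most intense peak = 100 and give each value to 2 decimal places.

The 4 Qy atoms are independent, so intensities follow the terms of (0.84298 + 0.15702)^4.
P(M) = 0.84298^4 = 0.504974
P(M+2) = 4 × 0.84298^3 × 0.15702^1 = 0.376242
P(M+4) = 6 × 0.84298^2 × 0.15702^2 = 0.105123
P(M+6) = 4 × 0.84298^1 × 0.15702^3 = 0.013054
P(M+8) = 0.15702^4 = 0.000608
The M peak is largest (0.504974); scaling to 100 gives 100.00 : 74.51 : 20.82 : 2.59 : 0.12.

100.00 : 74.51 : 20.82 : 2.59 : 0.12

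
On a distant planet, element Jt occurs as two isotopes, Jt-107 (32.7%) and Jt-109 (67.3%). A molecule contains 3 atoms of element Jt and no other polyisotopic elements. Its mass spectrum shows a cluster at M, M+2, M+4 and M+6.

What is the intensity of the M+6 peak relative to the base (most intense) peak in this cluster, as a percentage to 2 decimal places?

(0.327 + 0.673)^3 gives M 0.0350, M+2 0.2159, M+4 0.4443, M+6 0.3048; the largest is M+4.
P(M+4) = C(3,2) × 0.327^1 × 0.673^2 = 3 × 0.3270 × 0.452929 = 0.444323 (base)
P(M+6) = C(3,3) × 0.327^0 × 0.673^3 = 1 × 1.0000 × 0.30482122 = 0.304821
Relative intensity = 0.304821 / 0.444323 × 100 = 68.60

68.60%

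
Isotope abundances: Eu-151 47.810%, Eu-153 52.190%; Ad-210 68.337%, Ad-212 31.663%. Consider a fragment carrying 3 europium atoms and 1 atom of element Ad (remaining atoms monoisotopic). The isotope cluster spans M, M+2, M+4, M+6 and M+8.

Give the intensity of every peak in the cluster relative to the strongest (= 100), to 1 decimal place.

Europium pattern (n=3): 0.10928391 : 0.3578871 : 0.39067407 : 0.14215492
Element Ad pattern (n=1): 0.68337 : 0.31663
Convolve the two distributions (both contribute in 2-u steps):
  M: 0.10928391×0.68337 = 0.074681
  M+2: 0.10928391×0.31663 + 0.3578871×0.68337 = 0.279172
  M+4: 0.3578871×0.31663 + 0.39067407×0.68337 = 0.380293
  M+6: 0.39067407×0.31663 + 0.14215492×0.68337 = 0.220844
  M+8: 0.14215492×0.31663 = 0.045011
Scale to base peak (0.380293) = 100: 19.6 : 73.4 : 100.0 : 58.1 : 11.8

19.6 : 73.4 : 100.0 : 58.1 : 11.8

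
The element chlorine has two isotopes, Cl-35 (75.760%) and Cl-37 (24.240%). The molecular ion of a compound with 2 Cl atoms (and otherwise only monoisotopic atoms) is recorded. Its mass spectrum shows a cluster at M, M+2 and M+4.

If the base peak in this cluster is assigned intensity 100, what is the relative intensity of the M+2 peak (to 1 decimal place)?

64.0

Term probabilities: M 0.5740, M+2 0.3673, M+4 0.0588. Base peak = M.
P(M) = C(2,0) × 0.75760^2 × 0.24240^0 = 1 × 0.57395776 × 1.0000 = 0.573958 (base)
P(M+2) = C(2,1) × 0.75760^1 × 0.24240^1 = 2 × 0.7576 × 0.2424 = 0.367284
Relative intensity = 0.367284 / 0.573958 × 100 = 64.0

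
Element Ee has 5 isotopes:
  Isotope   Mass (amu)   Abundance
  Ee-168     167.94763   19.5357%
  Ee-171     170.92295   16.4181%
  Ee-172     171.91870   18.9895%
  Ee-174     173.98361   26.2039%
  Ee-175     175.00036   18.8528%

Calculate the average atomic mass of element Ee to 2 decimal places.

Ar = Σ fᵢ·mᵢ = 0.195357 × 167.94763 + 0.164181 × 170.92295 + 0.189895 × 171.91870 + 0.262039 × 173.98361 + 0.188528 × 175.00036
= 32.809745 + 28.062301 + 32.646502 + 45.590491 + 32.992468 = 172.101507 amu

172.10 amu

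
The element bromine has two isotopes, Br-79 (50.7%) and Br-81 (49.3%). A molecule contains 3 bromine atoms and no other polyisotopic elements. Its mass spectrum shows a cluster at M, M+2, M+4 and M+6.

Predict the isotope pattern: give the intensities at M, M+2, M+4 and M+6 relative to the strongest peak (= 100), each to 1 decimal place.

34.3 : 100.0 : 97.2 : 31.5

The 3 Br atoms are independent, so intensities follow the terms of (0.507 + 0.493)^3.
P(M) = 0.507^3 = 0.130324
P(M+2) = 3 × 0.507^2 × 0.493^1 = 0.380175
P(M+4) = 3 × 0.507^1 × 0.493^2 = 0.369678
P(M+6) = 0.493^3 = 0.119823
The M+2 peak is largest (0.380175); scaling to 100 gives 34.3 : 100.0 : 97.2 : 31.5.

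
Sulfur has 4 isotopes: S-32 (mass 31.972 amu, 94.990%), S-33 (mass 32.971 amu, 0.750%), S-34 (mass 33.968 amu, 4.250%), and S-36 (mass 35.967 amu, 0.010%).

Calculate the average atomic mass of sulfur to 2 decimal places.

32.06 amu

The abundance-weighted mean is 0.94990 × 31.972 + 0.00750 × 32.971 + 0.04250 × 33.968 + 0.00010 × 35.967
= 30.3702 + 0.2473 + 1.4436 + 0.0036 = 32.0647 amu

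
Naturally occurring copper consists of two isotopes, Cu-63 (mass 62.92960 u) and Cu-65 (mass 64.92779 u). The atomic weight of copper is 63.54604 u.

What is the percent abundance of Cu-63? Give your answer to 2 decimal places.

With x = fraction of Cu-63 (so Cu-65 is 1 − x):
62.92960·x + 64.92779·(1 − x) = 63.54604
(62.92960 − 64.92779)·x = 63.54604 − 64.92779
x = -1.38175 / -1.99819 = 0.69150 → 69.15% Cu-63, 30.85% Cu-65.

69.15%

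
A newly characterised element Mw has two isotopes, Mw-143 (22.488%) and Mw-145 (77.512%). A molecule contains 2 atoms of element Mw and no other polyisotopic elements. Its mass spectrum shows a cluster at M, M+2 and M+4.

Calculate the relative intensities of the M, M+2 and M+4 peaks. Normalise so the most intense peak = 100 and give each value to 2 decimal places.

Each Mw atom is independently Mw-143 (p = 0.22488) or Mw-145 (q = 0.77512); the cluster is the binomial expansion (p + q)^2.
P(M) = 0.22488^2 = 0.050571
P(M+2) = 2 × 0.22488^1 × 0.77512^1 = 0.348618
P(M+4) = 0.77512^2 = 0.600811
The M+4 peak is largest (0.600811); scaling to 100 gives 8.42 : 58.02 : 100.00.

8.42 : 58.02 : 100.00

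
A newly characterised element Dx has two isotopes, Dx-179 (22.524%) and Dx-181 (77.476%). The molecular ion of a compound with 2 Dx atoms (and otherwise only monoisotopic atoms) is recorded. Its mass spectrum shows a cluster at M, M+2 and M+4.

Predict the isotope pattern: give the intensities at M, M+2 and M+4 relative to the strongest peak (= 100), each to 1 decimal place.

8.5 : 58.1 : 100.0

Expanding (0.22524 + 0.77476)^2:
P(M) = 0.22524^2 = 0.050733
P(M+2) = 2 × 0.22524^1 × 0.77476^1 = 0.349014
P(M+4) = 0.77476^2 = 0.600253
The M+4 peak is largest (0.600253); scaling to 100 gives 8.5 : 58.1 : 100.0.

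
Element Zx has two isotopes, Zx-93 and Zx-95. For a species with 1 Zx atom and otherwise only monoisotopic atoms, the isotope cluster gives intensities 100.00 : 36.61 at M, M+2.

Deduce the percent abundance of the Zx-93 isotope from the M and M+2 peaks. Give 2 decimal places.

Write p for the Zx-93 fraction. I(M+2)/I(M) = [C(1,1)·p^0·(1−p)] / p^1 = 1·(1−p)/p = 36.61/100.00 = 0.3661
(1−p)/p = 0.3661/1 = 0.3661  ⇒  p = 1/(1 + 0.3661) = 0.7320
Zx-93: 73.20%, Zx-95: 26.80%.

73.20%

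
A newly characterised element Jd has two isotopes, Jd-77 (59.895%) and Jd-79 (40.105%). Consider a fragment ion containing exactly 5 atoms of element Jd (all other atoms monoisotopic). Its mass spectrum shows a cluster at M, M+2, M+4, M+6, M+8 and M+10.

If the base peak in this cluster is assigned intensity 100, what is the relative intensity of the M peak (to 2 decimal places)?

Term probabilities: M 0.0771, M+2 0.2581, M+4 0.3456, M+6 0.2314, M+8 0.0775, M+10 0.0104. Base peak = M+4.
P(M+4) = C(5,2) × 0.59895^3 × 0.40105^2 = 10 × 0.21486798 × 0.1608411 = 0.345596 (base)
P(M) = C(5,0) × 0.59895^5 × 0.40105^0 = 1 × 0.07708198 × 1.0000 = 0.077082
Relative intensity = 0.077082 / 0.345596 × 100 = 22.30

22.30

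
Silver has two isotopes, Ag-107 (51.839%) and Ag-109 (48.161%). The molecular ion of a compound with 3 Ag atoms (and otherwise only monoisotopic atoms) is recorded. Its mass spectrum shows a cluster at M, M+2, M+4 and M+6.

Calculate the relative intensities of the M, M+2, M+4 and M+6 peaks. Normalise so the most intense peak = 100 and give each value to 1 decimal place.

Each Ag atom is independently Ag-107 (p = 0.51839) or Ag-109 (q = 0.48161); the cluster is the binomial expansion (p + q)^3.
P(M) = 0.51839^3 = 0.139306
P(M+2) = 3 × 0.51839^2 × 0.48161^1 = 0.388267
P(M+4) = 3 × 0.51839^1 × 0.48161^2 = 0.360719
P(M+6) = 0.48161^3 = 0.111709
The M+2 peak is largest (0.388267); scaling to 100 gives 35.9 : 100.0 : 92.9 : 28.8.

35.9 : 100.0 : 92.9 : 28.8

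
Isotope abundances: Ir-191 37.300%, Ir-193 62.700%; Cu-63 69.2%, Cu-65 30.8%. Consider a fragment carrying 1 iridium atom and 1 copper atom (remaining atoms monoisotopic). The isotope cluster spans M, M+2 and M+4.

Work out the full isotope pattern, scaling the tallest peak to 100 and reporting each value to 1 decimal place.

Iridium pattern (n=1): 0.3730 : 0.6270
Copper pattern (n=1): 0.6920 : 0.3080
Convolve the two distributions (both contribute in 2-u steps):
  M: 0.3730×0.6920 = 0.258116
  M+2: 0.3730×0.3080 + 0.6270×0.6920 = 0.548768
  M+4: 0.6270×0.3080 = 0.193116
Scale to base peak (0.548768) = 100: 47.0 : 100.0 : 35.2

47.0 : 100.0 : 35.2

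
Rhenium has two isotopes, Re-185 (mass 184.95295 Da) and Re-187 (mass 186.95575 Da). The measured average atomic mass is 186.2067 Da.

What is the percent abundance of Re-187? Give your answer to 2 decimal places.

Let x be the fractional abundance of Re-185; then Re-187 has abundance 1 − x.
184.95295·x + 186.95575·(1 − x) = 186.2067
(184.95295 − 186.95575)·x = 186.2067 − 186.95575
x = -0.74905 / -2.00280 = 0.37400 → 37.40% Re-185, 62.60% Re-187.

62.60%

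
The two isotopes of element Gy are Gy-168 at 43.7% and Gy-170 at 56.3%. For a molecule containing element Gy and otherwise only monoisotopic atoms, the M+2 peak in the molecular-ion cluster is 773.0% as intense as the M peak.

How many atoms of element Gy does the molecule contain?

For n independent Gy atoms, I(M+2)/I(M) = n · (abundance Gy-170) / (abundance Gy-168) = n · 0.563/0.437.
n = 7.730 × 0.437/0.563 = 6.00 ≈ 6

6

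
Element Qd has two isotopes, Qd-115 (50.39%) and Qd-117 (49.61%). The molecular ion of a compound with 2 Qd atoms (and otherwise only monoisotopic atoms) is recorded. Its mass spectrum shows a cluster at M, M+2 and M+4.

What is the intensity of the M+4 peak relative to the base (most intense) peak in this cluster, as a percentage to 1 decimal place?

49.2%

Term probabilities: M 0.2539, M+2 0.5000, M+4 0.2461. Base peak = M+2.
P(M+2) = C(2,1) × 0.5039^1 × 0.4961^1 = 2 × 0.5039 × 0.4961 = 0.499970 (base)
P(M+4) = C(2,2) × 0.5039^0 × 0.4961^2 = 1 × 1.0000 × 0.24611521 = 0.246115
Relative intensity = 0.246115 / 0.499970 × 100 = 49.2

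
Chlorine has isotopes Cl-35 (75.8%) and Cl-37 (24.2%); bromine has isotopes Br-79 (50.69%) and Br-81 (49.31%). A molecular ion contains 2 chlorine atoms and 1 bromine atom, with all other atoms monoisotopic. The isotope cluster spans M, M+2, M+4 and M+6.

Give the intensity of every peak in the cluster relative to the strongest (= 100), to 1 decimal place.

Chlorine pattern (n=2): 0.574564 : 0.366872 : 0.058564
Bromine pattern (n=1): 0.5069 : 0.4931
Convolve the two distributions (both contribute in 2-u steps):
  M: 0.574564×0.5069 = 0.291246
  M+2: 0.574564×0.4931 + 0.366872×0.5069 = 0.469285
  M+4: 0.366872×0.4931 + 0.058564×0.5069 = 0.210591
  M+6: 0.058564×0.4931 = 0.028878
Scale to base peak (0.469285) = 100: 62.1 : 100.0 : 44.9 : 6.2

62.1 : 100.0 : 44.9 : 6.2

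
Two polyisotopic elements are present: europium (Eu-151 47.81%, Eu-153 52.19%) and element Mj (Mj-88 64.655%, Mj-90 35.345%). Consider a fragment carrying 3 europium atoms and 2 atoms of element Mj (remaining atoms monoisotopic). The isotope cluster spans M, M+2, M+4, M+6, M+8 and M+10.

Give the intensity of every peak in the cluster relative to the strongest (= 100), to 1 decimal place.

Europium pattern (n=3): 0.10928391 : 0.3578871 : 0.39067407 : 0.14215492
Element Mj pattern (n=2): 0.4180269 : 0.4570462 : 0.1249269
Convolve the two distributions (both contribute in 2-u steps):
  M: 0.10928391×0.4180269 = 0.045684
  M+2: 0.10928391×0.4570462 + 0.3578871×0.4180269 = 0.199554
  M+4: 0.10928391×0.1249269 + 0.3578871×0.4570462 + 0.39067407×0.4180269 = 0.340536
  M+6: 0.3578871×0.1249269 + 0.39067407×0.4570462 + 0.14215492×0.4180269 = 0.282690
  M+8: 0.39067407×0.1249269 + 0.14215492×0.4570462 = 0.113777
  M+10: 0.14215492×0.1249269 = 0.017759
Scale to base peak (0.340536) = 100: 13.4 : 58.6 : 100.0 : 83.0 : 33.4 : 5.2

13.4 : 58.6 : 100.0 : 83.0 : 33.4 : 5.2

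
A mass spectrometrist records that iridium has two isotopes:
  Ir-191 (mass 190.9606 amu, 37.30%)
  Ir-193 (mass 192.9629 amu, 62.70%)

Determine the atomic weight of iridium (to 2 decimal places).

192.22 amu

Average mass = Σ (abundance × isotope mass) = 0.3730 × 190.9606 + 0.6270 × 192.9629
= 71.22830 + 120.98774 = 192.21604 amu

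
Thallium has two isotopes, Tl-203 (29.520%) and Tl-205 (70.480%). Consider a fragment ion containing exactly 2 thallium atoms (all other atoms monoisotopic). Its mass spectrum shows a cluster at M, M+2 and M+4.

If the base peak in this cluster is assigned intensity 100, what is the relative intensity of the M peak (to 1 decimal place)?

17.5

Binomial terms of (0.29520 + 0.70480)^2: M 0.0871, M+2 0.4161, M+4 0.4967 → M+4 is the base peak.
P(M+4) = C(2,2) × 0.29520^0 × 0.70480^2 = 1 × 1.0000 × 0.49674304 = 0.496743 (base)
P(M) = C(2,0) × 0.29520^2 × 0.70480^0 = 1 × 0.08714304 × 1.0000 = 0.087143
Relative intensity = 0.087143 / 0.496743 × 100 = 17.5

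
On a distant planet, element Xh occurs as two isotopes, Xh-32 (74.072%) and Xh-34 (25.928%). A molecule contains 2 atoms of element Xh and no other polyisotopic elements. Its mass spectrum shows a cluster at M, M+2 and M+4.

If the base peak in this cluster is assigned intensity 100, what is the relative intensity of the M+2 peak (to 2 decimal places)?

70.01

Binomial terms of (0.74072 + 0.25928)^2: M 0.5487, M+2 0.3841, M+4 0.0672 → M is the base peak.
P(M) = C(2,0) × 0.74072^2 × 0.25928^0 = 1 × 0.54866612 × 1.0000 = 0.548666 (base)
P(M+2) = C(2,1) × 0.74072^1 × 0.25928^1 = 2 × 0.74072 × 0.25928 = 0.384108
Relative intensity = 0.384108 / 0.548666 × 100 = 70.01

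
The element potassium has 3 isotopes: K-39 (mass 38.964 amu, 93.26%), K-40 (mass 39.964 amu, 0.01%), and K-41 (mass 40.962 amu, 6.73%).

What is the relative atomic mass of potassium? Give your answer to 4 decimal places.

Average mass = Σ (abundance × isotope mass) = 0.9326 × 38.964 + 0.0001 × 39.964 + 0.0673 × 40.962
= 36.33783 + 0.00400 + 2.75674 = 39.09857 amu

39.0986 amu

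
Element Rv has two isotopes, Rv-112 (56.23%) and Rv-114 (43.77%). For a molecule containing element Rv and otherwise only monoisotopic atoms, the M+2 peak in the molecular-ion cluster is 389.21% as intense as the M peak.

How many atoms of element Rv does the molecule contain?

5

The M+2/M ratio from n Rv atoms is n · q/p = n · 0.4377/0.5623.
n = 3.8921 × 0.5623/0.4377 = 5.00 ≈ 5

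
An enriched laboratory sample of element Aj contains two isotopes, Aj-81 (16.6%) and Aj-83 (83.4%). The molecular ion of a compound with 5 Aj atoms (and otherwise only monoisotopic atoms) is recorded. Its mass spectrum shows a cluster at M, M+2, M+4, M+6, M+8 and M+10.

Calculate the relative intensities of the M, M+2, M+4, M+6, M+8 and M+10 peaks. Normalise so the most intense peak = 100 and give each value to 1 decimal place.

0.0 : 0.8 : 7.9 : 39.6 : 99.5 : 100.0

Expanding (0.166 + 0.834)^5:
P(M) = 0.166^5 = 0.000126
P(M+2) = 5 × 0.166^4 × 0.834^1 = 0.003166
P(M+4) = 10 × 0.166^3 × 0.834^2 = 0.031817
P(M+6) = 10 × 0.166^2 × 0.834^3 = 0.159851
P(M+8) = 5 × 0.166^1 × 0.834^4 = 0.401552
P(M+10) = 0.834^5 = 0.403488
The M+10 peak is largest (0.403488); scaling to 100 gives 0.0 : 0.8 : 7.9 : 39.6 : 99.5 : 100.0.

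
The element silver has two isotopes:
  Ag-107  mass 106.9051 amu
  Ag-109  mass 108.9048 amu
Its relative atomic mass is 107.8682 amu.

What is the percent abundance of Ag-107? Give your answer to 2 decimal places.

51.84%

Let x be the fractional abundance of Ag-107; then Ag-109 has abundance 1 − x.
106.9051·x + 108.9048·(1 − x) = 107.8682
(106.9051 − 108.9048)·x = 107.8682 − 108.9048
x = -1.0366 / -1.9997 = 0.51838 → 51.84% Ag-107, 48.16% Ag-109.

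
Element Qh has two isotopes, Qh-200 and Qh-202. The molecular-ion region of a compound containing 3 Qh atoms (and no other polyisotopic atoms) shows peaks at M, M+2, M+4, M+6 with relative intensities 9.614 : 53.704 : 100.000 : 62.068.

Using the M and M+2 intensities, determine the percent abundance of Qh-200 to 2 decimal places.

34.94%

If p is the fraction of Qh that is Qh-200, then I(M+2)/I(M) = [C(3,1)·p^2·(1−p)] / p^3 = 3·(1−p)/p = 53.704/9.614 = 5.5860
(1−p)/p = 5.5860/3 = 1.8620  ⇒  p = 1/(1 + 1.8620) = 0.3494
Qh-200: 34.94%, Qh-202: 65.06%.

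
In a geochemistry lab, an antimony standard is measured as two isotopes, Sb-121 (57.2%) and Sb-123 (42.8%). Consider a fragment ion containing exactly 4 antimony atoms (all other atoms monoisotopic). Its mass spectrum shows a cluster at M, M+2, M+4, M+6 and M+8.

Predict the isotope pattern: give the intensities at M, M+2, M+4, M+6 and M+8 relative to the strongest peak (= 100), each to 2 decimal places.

29.77 : 89.10 : 100.00 : 49.88 : 9.33

Expanding (0.572 + 0.428)^4:
P(M) = 0.572^4 = 0.107049
P(M+2) = 4 × 0.572^3 × 0.428^1 = 0.320400
P(M+4) = 6 × 0.572^2 × 0.428^2 = 0.359609
P(M+6) = 4 × 0.572^1 × 0.428^3 = 0.179385
P(M+8) = 0.428^4 = 0.033556
The M+4 peak is largest (0.359609); scaling to 100 gives 29.77 : 89.10 : 100.00 : 49.88 : 9.33.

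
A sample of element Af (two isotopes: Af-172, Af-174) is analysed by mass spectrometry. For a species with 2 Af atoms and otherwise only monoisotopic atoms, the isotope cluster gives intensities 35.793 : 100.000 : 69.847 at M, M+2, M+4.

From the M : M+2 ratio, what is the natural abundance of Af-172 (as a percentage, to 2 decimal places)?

41.72%

Let p = fractional abundance of Af-172. I(M+2)/I(M) = [C(2,1)·p^1·(1−p)] / p^2 = 2·(1−p)/p = 100.000/35.793 = 2.7938
(1−p)/p = 2.7938/2 = 1.3969  ⇒  p = 1/(1 + 1.3969) = 0.4172
Af-172: 41.72%, Af-174: 58.28%.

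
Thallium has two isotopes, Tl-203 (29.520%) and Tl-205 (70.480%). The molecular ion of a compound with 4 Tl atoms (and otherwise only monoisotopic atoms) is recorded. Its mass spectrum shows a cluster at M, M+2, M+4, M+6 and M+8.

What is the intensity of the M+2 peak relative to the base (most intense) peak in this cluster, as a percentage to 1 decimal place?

17.5%

Binomial terms of (0.29520 + 0.70480)^4: M 0.0076, M+2 0.0725, M+4 0.2597, M+6 0.4134, M+8 0.2468 → M+6 is the base peak.
P(M+6) = C(4,3) × 0.29520^1 × 0.70480^3 = 4 × 0.2952 × 0.35010449 = 0.413403 (base)
P(M+2) = C(4,1) × 0.29520^3 × 0.70480^1 = 4 × 0.02572463 × 0.7048 = 0.072523
Relative intensity = 0.072523 / 0.413403 × 100 = 17.5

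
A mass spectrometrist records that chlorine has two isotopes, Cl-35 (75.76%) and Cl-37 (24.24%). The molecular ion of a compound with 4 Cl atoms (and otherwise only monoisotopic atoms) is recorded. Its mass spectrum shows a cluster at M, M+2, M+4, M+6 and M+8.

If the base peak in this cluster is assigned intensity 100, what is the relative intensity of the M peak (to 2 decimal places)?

Term probabilities: M 0.3294, M+2 0.4216, M+4 0.2023, M+6 0.0432, M+8 0.0035. Base peak = M+2.
P(M+2) = C(4,1) × 0.7576^3 × 0.2424^1 = 4 × 0.4348304 × 0.2424 = 0.421612 (base)
P(M) = C(4,0) × 0.7576^4 × 0.2424^0 = 1 × 0.32942751 × 1.0000 = 0.329428
Relative intensity = 0.329428 / 0.421612 × 100 = 78.14

78.14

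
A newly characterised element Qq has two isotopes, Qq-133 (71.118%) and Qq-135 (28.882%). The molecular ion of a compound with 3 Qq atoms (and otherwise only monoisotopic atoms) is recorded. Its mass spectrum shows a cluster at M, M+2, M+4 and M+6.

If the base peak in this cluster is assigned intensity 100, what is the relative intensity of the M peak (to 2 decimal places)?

82.08

(0.71118 + 0.28882)^3 gives M 0.3597, M+2 0.4382, M+4 0.1780, M+6 0.0241; the largest is M+2.
P(M+2) = C(3,1) × 0.71118^2 × 0.28882^1 = 3 × 0.50577699 × 0.28882 = 0.438236 (base)
P(M) = C(3,0) × 0.71118^3 × 0.28882^0 = 1 × 0.35969848 × 1.0000 = 0.359698
Relative intensity = 0.359698 / 0.438236 × 100 = 82.08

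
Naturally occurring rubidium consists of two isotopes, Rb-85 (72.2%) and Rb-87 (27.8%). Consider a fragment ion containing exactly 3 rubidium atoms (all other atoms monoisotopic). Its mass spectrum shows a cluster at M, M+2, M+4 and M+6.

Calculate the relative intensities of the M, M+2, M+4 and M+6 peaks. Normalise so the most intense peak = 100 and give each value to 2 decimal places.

Expanding (0.722 + 0.278)^3:
P(M) = 0.722^3 = 0.376367
P(M+2) = 3 × 0.722^2 × 0.278^1 = 0.434751
P(M+4) = 3 × 0.722^1 × 0.278^2 = 0.167397
P(M+6) = 0.278^3 = 0.021485
The M+2 peak is largest (0.434751); scaling to 100 gives 86.57 : 100.00 : 38.50 : 4.94.

86.57 : 100.00 : 38.50 : 4.94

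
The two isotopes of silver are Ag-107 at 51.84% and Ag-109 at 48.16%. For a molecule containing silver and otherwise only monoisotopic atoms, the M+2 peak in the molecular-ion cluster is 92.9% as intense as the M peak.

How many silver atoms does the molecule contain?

1

For n independent Ag atoms, I(M+2)/I(M) = n · (abundance Ag-109) / (abundance Ag-107) = n · 0.4816/0.5184.
n = 0.929 × 0.5184/0.4816 = 1.00 ≈ 1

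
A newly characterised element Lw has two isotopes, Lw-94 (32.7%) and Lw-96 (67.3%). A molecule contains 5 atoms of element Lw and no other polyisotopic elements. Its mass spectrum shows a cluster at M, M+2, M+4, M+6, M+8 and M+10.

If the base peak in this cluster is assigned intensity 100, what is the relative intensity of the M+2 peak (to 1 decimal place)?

Binomial terms of (0.327 + 0.673)^5: M 0.0037, M+2 0.0385, M+4 0.1584, M+6 0.3259, M+8 0.3354, M+10 0.1381 → M+8 is the base peak.
P(M+8) = C(5,4) × 0.327^1 × 0.673^4 = 5 × 0.3270 × 0.20514468 = 0.335412 (base)
P(M+2) = C(5,1) × 0.327^4 × 0.673^1 = 5 × 0.01143381 × 0.6730 = 0.038475
Relative intensity = 0.038475 / 0.335412 × 100 = 11.5

11.5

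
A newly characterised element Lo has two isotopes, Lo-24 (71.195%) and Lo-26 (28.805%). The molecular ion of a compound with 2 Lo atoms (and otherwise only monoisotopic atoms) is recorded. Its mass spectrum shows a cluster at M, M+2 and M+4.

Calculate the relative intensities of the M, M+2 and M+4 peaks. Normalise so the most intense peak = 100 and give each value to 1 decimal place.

Each Lo atom is independently Lo-24 (p = 0.71195) or Lo-26 (q = 0.28805); the cluster is the binomial expansion (p + q)^2.
P(M) = 0.71195^2 = 0.506873
P(M+2) = 2 × 0.71195^1 × 0.28805^1 = 0.410154
P(M+4) = 0.28805^2 = 0.082973
The M peak is largest (0.506873); scaling to 100 gives 100.0 : 80.9 : 16.4.

100.0 : 80.9 : 16.4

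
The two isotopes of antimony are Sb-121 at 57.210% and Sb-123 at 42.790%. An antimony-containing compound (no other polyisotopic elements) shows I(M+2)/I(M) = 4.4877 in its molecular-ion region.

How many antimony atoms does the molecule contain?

6

With n Sb atoms, P(M+2)/P(M) = C(n,1)·p^(n−1)q / p^n = n·q/p = n · 0.42790/0.57210.
n = 4.4877 × 0.57210/0.42790 = 6.00 ≈ 6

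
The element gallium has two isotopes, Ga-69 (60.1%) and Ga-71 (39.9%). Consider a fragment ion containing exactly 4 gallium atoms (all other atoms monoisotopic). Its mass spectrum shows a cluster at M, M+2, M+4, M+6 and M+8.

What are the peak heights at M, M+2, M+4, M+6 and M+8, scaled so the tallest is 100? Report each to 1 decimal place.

37.7 : 100.0 : 99.6 : 44.1 : 7.3

The 4 Ga atoms are independent, so intensities follow the terms of (0.601 + 0.399)^4.
P(M) = 0.601^4 = 0.130466
P(M+2) = 4 × 0.601^3 × 0.399^1 = 0.346463
P(M+4) = 6 × 0.601^2 × 0.399^2 = 0.345021
P(M+6) = 4 × 0.601^1 × 0.399^3 = 0.152705
P(M+8) = 0.399^4 = 0.025345
The M+2 peak is largest (0.346463); scaling to 100 gives 37.7 : 100.0 : 99.6 : 44.1 : 7.3.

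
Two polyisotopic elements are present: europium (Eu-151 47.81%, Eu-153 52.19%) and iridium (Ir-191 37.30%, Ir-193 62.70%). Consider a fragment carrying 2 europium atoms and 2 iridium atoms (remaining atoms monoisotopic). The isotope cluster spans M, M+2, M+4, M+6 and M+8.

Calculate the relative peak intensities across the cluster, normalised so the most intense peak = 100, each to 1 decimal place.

Europium pattern (n=2): 0.22857961 : 0.49904078 : 0.27237961
Iridium pattern (n=2): 0.139129 : 0.467742 : 0.393129
Convolve the two distributions (both contribute in 2-u steps):
  M: 0.22857961×0.139129 = 0.031802
  M+2: 0.22857961×0.467742 + 0.49904078×0.139129 = 0.176347
  M+4: 0.22857961×0.393129 + 0.49904078×0.467742 + 0.27237961×0.139129 = 0.361180
  M+6: 0.49904078×0.393129 + 0.27237961×0.467742 = 0.323591
  M+8: 0.27237961×0.393129 = 0.107080
Scale to base peak (0.361180) = 100: 8.8 : 48.8 : 100.0 : 89.6 : 29.6

8.8 : 48.8 : 100.0 : 89.6 : 29.6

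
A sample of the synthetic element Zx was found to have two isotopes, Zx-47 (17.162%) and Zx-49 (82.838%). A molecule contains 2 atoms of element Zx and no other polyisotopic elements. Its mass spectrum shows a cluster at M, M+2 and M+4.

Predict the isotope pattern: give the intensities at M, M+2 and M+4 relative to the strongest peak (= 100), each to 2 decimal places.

4.29 : 41.44 : 100.00

Expanding (0.17162 + 0.82838)^2:
P(M) = 0.17162^2 = 0.029453
P(M+2) = 2 × 0.17162^1 × 0.82838^1 = 0.284333
P(M+4) = 0.82838^2 = 0.686213
The M+4 peak is largest (0.686213); scaling to 100 gives 4.29 : 41.44 : 100.00.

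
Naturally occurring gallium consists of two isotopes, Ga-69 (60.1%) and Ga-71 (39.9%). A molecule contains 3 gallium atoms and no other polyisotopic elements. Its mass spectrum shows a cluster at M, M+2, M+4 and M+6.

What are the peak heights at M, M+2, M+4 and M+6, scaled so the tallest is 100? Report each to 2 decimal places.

Expanding (0.601 + 0.399)^3:
P(M) = 0.601^3 = 0.217082
P(M+2) = 3 × 0.601^2 × 0.399^1 = 0.432358
P(M+4) = 3 × 0.601^1 × 0.399^2 = 0.287039
P(M+6) = 0.399^3 = 0.063521
The M+2 peak is largest (0.432358); scaling to 100 gives 50.21 : 100.00 : 66.39 : 14.69.

50.21 : 100.00 : 66.39 : 14.69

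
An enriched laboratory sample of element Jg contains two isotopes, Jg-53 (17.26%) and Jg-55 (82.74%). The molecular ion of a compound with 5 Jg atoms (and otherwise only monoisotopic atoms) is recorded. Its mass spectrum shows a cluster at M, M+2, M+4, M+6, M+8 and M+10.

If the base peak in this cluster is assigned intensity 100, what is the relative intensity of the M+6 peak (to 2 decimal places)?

(0.1726 + 0.8274)^5 gives M 0.0002, M+2 0.0037, M+4 0.0352, M+6 0.1687, M+8 0.4045, M+10 0.3878; the largest is M+8.
P(M+8) = C(5,4) × 0.1726^1 × 0.8274^4 = 5 × 0.1726 × 0.46866451 = 0.404457 (base)
P(M+6) = C(5,3) × 0.1726^2 × 0.8274^3 = 10 × 0.02979076 × 0.56643039 = 0.168744
Relative intensity = 0.168744 / 0.404457 × 100 = 41.72

41.72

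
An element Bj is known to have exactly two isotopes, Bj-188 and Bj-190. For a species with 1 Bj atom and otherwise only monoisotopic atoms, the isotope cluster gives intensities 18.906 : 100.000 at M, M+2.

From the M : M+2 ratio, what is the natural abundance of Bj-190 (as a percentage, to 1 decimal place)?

Write p for the Bj-188 fraction. I(M+2)/I(M) = [C(1,1)·p^0·(1−p)] / p^1 = 1·(1−p)/p = 100.000/18.906 = 5.2893
(1−p)/p = 5.2893/1 = 5.2893  ⇒  p = 1/(1 + 5.2893) = 0.1590
Bj-188: 15.9%, Bj-190: 84.1%.

84.1%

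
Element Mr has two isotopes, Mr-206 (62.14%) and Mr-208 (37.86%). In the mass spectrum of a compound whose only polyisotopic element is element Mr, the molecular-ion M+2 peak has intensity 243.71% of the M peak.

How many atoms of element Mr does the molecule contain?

The M+2/M ratio from n Mr atoms is n · q/p = n · 0.3786/0.6214.
n = 2.4371 × 0.6214/0.3786 = 4.00 ≈ 4

4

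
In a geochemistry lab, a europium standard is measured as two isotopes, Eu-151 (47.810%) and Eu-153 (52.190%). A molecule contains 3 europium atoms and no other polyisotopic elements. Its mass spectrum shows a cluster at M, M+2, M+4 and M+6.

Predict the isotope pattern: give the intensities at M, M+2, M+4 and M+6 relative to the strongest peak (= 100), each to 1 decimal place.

The 3 Eu atoms are independent, so intensities follow the terms of (0.47810 + 0.52190)^3.
P(M) = 0.47810^3 = 0.109284
P(M+2) = 3 × 0.47810^2 × 0.52190^1 = 0.357887
P(M+4) = 3 × 0.47810^1 × 0.52190^2 = 0.390674
P(M+6) = 0.52190^3 = 0.142155
The M+4 peak is largest (0.390674); scaling to 100 gives 28.0 : 91.6 : 100.0 : 36.4.

28.0 : 91.6 : 100.0 : 36.4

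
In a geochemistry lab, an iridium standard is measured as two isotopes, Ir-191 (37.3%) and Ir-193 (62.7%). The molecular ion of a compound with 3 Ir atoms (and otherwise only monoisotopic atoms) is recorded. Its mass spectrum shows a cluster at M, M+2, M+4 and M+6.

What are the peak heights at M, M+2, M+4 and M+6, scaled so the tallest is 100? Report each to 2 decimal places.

Each Ir atom is independently Ir-191 (p = 0.373) or Ir-193 (q = 0.627); the cluster is the binomial expansion (p + q)^3.
P(M) = 0.373^3 = 0.051895
P(M+2) = 3 × 0.373^2 × 0.627^1 = 0.261702
P(M+4) = 3 × 0.373^1 × 0.627^2 = 0.439911
P(M+6) = 0.627^3 = 0.246492
The M+4 peak is largest (0.439911); scaling to 100 gives 11.80 : 59.49 : 100.00 : 56.03.

11.80 : 59.49 : 100.00 : 56.03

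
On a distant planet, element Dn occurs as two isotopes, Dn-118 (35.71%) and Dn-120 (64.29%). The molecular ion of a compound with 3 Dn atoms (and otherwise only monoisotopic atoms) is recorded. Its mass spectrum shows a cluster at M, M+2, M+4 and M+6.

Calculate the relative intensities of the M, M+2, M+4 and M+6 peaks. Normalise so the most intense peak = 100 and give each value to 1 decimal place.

10.3 : 55.5 : 100.0 : 60.0

Expanding (0.3571 + 0.6429)^3:
P(M) = 0.3571^3 = 0.045538
P(M+2) = 3 × 0.3571^2 × 0.6429^1 = 0.245949
P(M+4) = 3 × 0.3571^1 × 0.6429^2 = 0.442790
P(M+6) = 0.6429^3 = 0.265724
The M+4 peak is largest (0.442790); scaling to 100 gives 10.3 : 55.5 : 100.0 : 60.0.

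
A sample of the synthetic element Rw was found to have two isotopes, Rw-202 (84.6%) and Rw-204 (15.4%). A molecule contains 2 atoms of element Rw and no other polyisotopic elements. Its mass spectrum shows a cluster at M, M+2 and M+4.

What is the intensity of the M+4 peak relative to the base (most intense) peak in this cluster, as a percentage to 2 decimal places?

3.31%

Binomial terms of (0.846 + 0.154)^2: M 0.7157, M+2 0.2606, M+4 0.0237 → M is the base peak.
P(M) = C(2,0) × 0.846^2 × 0.154^0 = 1 × 0.715716 × 1.0000 = 0.715716 (base)
P(M+4) = C(2,2) × 0.846^0 × 0.154^2 = 1 × 1.0000 × 0.023716 = 0.023716
Relative intensity = 0.023716 / 0.715716 × 100 = 3.31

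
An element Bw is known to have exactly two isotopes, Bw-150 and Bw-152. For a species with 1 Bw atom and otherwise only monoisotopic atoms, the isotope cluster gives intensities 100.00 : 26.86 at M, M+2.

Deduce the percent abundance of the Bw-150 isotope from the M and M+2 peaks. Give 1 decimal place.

78.8%

Write p for the Bw-150 fraction. I(M+2)/I(M) = [C(1,1)·p^0·(1−p)] / p^1 = 1·(1−p)/p = 26.86/100.00 = 0.2686
(1−p)/p = 0.2686/1 = 0.2686  ⇒  p = 1/(1 + 0.2686) = 0.7883
Bw-150: 78.8%, Bw-152: 21.2%.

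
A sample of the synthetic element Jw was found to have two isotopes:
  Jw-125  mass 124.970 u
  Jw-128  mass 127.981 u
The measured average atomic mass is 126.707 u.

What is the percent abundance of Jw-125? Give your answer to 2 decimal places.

Writing the weighted mean with unknown fraction x of Jw-125:
124.970·x + 127.981·(1 − x) = 126.707
(124.970 − 127.981)·x = 126.707 − 127.981
x = -1.274 / -3.011 = 0.42312 → 42.31% Jw-125, 57.69% Jw-128.

42.31%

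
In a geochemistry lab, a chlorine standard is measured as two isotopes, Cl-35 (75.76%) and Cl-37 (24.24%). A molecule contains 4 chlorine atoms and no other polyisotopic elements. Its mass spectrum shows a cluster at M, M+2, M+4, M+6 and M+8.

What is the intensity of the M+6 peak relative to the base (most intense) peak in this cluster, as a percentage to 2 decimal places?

10.24%

Term probabilities: M 0.3294, M+2 0.4216, M+4 0.2023, M+6 0.0432, M+8 0.0035. Base peak = M+2.
P(M+2) = C(4,1) × 0.7576^3 × 0.2424^1 = 4 × 0.4348304 × 0.2424 = 0.421612 (base)
P(M+6) = C(4,3) × 0.7576^1 × 0.2424^3 = 4 × 0.7576 × 0.01424288 = 0.043162
Relative intensity = 0.043162 / 0.421612 × 100 = 10.24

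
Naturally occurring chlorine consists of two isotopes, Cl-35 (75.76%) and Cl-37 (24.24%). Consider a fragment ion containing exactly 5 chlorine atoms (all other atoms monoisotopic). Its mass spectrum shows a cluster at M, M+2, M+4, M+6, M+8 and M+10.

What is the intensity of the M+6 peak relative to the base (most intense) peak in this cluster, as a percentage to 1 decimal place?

Binomial terms of (0.7576 + 0.2424)^5: M 0.2496, M+2 0.3993, M+4 0.2555, M+6 0.0817, M+8 0.0131, M+10 0.0008 → M+2 is the base peak.
P(M+2) = C(5,1) × 0.7576^4 × 0.2424^1 = 5 × 0.32942751 × 0.2424 = 0.399266 (base)
P(M+6) = C(5,3) × 0.7576^2 × 0.2424^3 = 10 × 0.57395776 × 0.01424288 = 0.081748
Relative intensity = 0.081748 / 0.399266 × 100 = 20.5

20.5%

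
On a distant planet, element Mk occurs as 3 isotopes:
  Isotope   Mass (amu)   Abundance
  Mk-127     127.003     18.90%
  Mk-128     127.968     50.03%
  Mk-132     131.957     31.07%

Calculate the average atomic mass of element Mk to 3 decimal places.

Average mass = Σ (abundance × isotope mass) = 0.1890 × 127.003 + 0.5003 × 127.968 + 0.3107 × 131.957
= 24.0036 + 64.0224 + 40.9990 = 129.0250 amu

129.025 amu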